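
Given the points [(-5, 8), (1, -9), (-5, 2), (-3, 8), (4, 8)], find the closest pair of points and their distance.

Computing all pairwise distances among 5 points:

d((-5, 8), (1, -9)) = 18.0278
d((-5, 8), (-5, 2)) = 6.0
d((-5, 8), (-3, 8)) = 2.0 <-- minimum
d((-5, 8), (4, 8)) = 9.0
d((1, -9), (-5, 2)) = 12.53
d((1, -9), (-3, 8)) = 17.4642
d((1, -9), (4, 8)) = 17.2627
d((-5, 2), (-3, 8)) = 6.3246
d((-5, 2), (4, 8)) = 10.8167
d((-3, 8), (4, 8)) = 7.0

Closest pair: (-5, 8) and (-3, 8) with distance 2.0

The closest pair is (-5, 8) and (-3, 8) with Euclidean distance 2.0. For 5 points, brute-force pairwise comparison is shown above. For large n, the divide-and-conquer algorithm (sort by x, recurse on halves, check the dividing strip) achieves O(n log n).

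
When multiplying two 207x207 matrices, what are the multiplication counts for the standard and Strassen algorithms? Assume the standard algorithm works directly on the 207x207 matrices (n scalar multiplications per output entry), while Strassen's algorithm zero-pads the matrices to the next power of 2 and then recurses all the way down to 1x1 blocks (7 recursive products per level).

Matrix multiplication for 207x207 matrices:

Strassen's algorithm requires power-of-2 dimensions. Pad 207x207 to 256x256 (next power of 2).

Standard algorithm: 207^3 = 8869743 multiplications
Strassen's algorithm: 7^(log2(256)) = 7^8 = 5764801 multiplications
Savings: 8869743 - 5764801 = 3104942 multiplications

Standard: 8869743 multiplications (207^3). Strassen: 5764801 multiplications (7^8, after padding to 256x256). Strassen reduces 8 recursive multiplications to 7 at each level.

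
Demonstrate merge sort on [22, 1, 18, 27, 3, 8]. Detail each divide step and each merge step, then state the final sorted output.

Merge sort trace:

Split: [22, 1, 18, 27, 3, 8] -> [22, 1, 18] and [27, 3, 8]
  Split: [22, 1, 18] -> [22] and [1, 18]
    Split: [1, 18] -> [1] and [18]
    Merge: [1] + [18] -> [1, 18]
  Merge: [22] + [1, 18] -> [1, 18, 22]
  Split: [27, 3, 8] -> [27] and [3, 8]
    Split: [3, 8] -> [3] and [8]
    Merge: [3] + [8] -> [3, 8]
  Merge: [27] + [3, 8] -> [3, 8, 27]
Merge: [1, 18, 22] + [3, 8, 27] -> [1, 3, 8, 18, 22, 27]

Final sorted array: [1, 3, 8, 18, 22, 27]

The merge sort proceeds by recursively splitting the array and merging sorted halves.
After all merges, the sorted array is [1, 3, 8, 18, 22, 27].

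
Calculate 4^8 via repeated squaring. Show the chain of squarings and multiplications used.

Computing 4^8 by squaring (build up from 4^1; each line after the first costs one multiplication):

4^1 = 4
4^2 = (4^1)^2 = 4^2 = 16
4^4 = (4^2)^2 = 16^2 = 256
4^8 = (4^4)^2 = 256^2 = 65536

Result: 65536
Multiplications needed: 3 (3 lines after 4^1)

4^8 = 65536. Using exponentiation by squaring, this requires 3 multiplications. The key idea: if the exponent is even, square the half-power; if odd, multiply by the base once.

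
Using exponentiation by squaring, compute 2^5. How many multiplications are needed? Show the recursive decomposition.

Computing 2^5 by squaring (build up from 2^1; each line after the first costs one multiplication):

2^1 = 2
2^2 = (2^1)^2 = 2^2 = 4
2^4 = (2^2)^2 = 4^2 = 16
2^5 = 2 * 2^4 = 2 * 16 = 32

Result: 32
Multiplications needed: 3 (3 lines after 2^1)

2^5 = 32. Using exponentiation by squaring, this requires 3 multiplications. The key idea: if the exponent is even, square the half-power; if odd, multiply by the base once.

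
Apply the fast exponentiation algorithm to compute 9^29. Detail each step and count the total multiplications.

Computing 9^29 by squaring (build up from 9^1; each line after the first costs one multiplication):

9^1 = 9
9^2 = (9^1)^2 = 9^2 = 81
9^3 = 9 * 9^2 = 9 * 81 = 729
9^6 = (9^3)^2 = 729^2 = 531441
9^7 = 9 * 9^6 = 9 * 531441 = 4782969
9^14 = (9^7)^2 = 4782969^2 = 22876792454961
9^28 = (9^14)^2 = 22876792454961^2 = 523347633027360537213511521
9^29 = 9 * 9^28 = 9 * 523347633027360537213511521 = 4710128697246244834921603689

Result: 4710128697246244834921603689
Multiplications needed: 7 (7 lines after 9^1)

9^29 = 4710128697246244834921603689. Using exponentiation by squaring, this requires 7 multiplications. The key idea: if the exponent is even, square the half-power; if odd, multiply by the base once.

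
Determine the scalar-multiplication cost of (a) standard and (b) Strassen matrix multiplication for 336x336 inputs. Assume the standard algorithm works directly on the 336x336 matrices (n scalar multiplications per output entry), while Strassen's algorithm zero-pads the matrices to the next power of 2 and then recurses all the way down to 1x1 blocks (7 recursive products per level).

Matrix multiplication for 336x336 matrices:

Strassen's algorithm requires power-of-2 dimensions. Pad 336x336 to 512x512 (next power of 2).

Standard algorithm: 336^3 = 37933056 multiplications
Strassen's algorithm: 7^(log2(512)) = 7^9 = 40353607 multiplications
Difference: 37933056 - 40353607 = -2420551 (Strassen uses MORE here due to padding overhead — for small or just-over-power-of-2 n, padding can outweigh the per-level savings)

Standard: 37933056 multiplications (336^3). Strassen: 40353607 multiplications (7^9, after padding to 512x512). Strassen reduces 8 recursive multiplications to 7 at each level.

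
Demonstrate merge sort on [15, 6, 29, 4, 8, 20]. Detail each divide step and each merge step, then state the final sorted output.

Merge sort trace:

Split: [15, 6, 29, 4, 8, 20] -> [15, 6, 29] and [4, 8, 20]
  Split: [15, 6, 29] -> [15] and [6, 29]
    Split: [6, 29] -> [6] and [29]
    Merge: [6] + [29] -> [6, 29]
  Merge: [15] + [6, 29] -> [6, 15, 29]
  Split: [4, 8, 20] -> [4] and [8, 20]
    Split: [8, 20] -> [8] and [20]
    Merge: [8] + [20] -> [8, 20]
  Merge: [4] + [8, 20] -> [4, 8, 20]
Merge: [6, 15, 29] + [4, 8, 20] -> [4, 6, 8, 15, 20, 29]

Final sorted array: [4, 6, 8, 15, 20, 29]

The merge sort proceeds by recursively splitting the array and merging sorted halves.
After all merges, the sorted array is [4, 6, 8, 15, 20, 29].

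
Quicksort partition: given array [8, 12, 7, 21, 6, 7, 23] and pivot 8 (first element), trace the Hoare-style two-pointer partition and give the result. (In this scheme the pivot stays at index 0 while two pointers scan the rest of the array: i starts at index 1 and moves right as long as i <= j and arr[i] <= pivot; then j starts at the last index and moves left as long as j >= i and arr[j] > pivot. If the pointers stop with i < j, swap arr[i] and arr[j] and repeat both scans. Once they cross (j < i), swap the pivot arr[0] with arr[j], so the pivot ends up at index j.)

Hoare-style two-pointer partition with pivot = 8:

Initial array: [8, 12, 7, 21, 6, 7, 23]

Pointers start at i = 1, j = 6.
i stops at index 1 (arr[1]=12 > 8), j stops at index 5 (arr[5]=7 <= 8): swap arr[1] and arr[5], array becomes [8, 7, 7, 21, 6, 12, 23]
i stops at index 3 (arr[3]=21 > 8), j stops at index 4 (arr[4]=6 <= 8): swap arr[3] and arr[4], array becomes [8, 7, 7, 6, 21, 12, 23]
i ends at 4, j ends at 3: the pointers have crossed (j < i), so scanning stops.

Swap pivot arr[0] with arr[3] to place pivot at position 3: [6, 7, 7, 8, 21, 12, 23]
Pivot position: 3

After partitioning with pivot 8, the array becomes [6, 7, 7, 8, 21, 12, 23]. The pivot is placed at index 3. All elements to the left of the pivot are <= 8, and all elements to the right are > 8.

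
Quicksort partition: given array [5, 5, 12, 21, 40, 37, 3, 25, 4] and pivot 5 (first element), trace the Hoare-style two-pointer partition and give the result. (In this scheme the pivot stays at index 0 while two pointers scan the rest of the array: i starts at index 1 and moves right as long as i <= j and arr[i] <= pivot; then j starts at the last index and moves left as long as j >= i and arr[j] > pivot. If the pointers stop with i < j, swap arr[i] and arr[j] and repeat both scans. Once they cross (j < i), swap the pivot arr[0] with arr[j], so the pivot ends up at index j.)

Hoare-style two-pointer partition with pivot = 5:

Initial array: [5, 5, 12, 21, 40, 37, 3, 25, 4]

Pointers start at i = 1, j = 8.
i stops at index 2 (arr[2]=12 > 5), j stops at index 8 (arr[8]=4 <= 5): swap arr[2] and arr[8], array becomes [5, 5, 4, 21, 40, 37, 3, 25, 12]
i stops at index 3 (arr[3]=21 > 5), j stops at index 6 (arr[6]=3 <= 5): swap arr[3] and arr[6], array becomes [5, 5, 4, 3, 40, 37, 21, 25, 12]
i ends at 4, j ends at 3: the pointers have crossed (j < i), so scanning stops.

Swap pivot arr[0] with arr[3] to place pivot at position 3: [3, 5, 4, 5, 40, 37, 21, 25, 12]
Pivot position: 3

After partitioning with pivot 5, the array becomes [3, 5, 4, 5, 40, 37, 21, 25, 12]. The pivot is placed at index 3. All elements to the left of the pivot are <= 5, and all elements to the right are > 5.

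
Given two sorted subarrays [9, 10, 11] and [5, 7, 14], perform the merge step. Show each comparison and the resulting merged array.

Merging process:

Compare 9 vs 5: take 5 from right. Merged: [5]
Compare 9 vs 7: take 7 from right. Merged: [5, 7]
Compare 9 vs 14: take 9 from left. Merged: [5, 7, 9]
Compare 10 vs 14: take 10 from left. Merged: [5, 7, 9, 10]
Compare 11 vs 14: take 11 from left. Merged: [5, 7, 9, 10, 11]
Append remaining from right: [14]. Merged: [5, 7, 9, 10, 11, 14]

Final merged array: [5, 7, 9, 10, 11, 14]
Total comparisons: 5

The merged array is [5, 7, 9, 10, 11, 14], requiring 5 comparisons. The merge step runs in O(n) time where n is the total number of elements.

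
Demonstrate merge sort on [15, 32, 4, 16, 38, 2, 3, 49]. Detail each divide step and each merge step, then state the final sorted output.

Merge sort trace:

Split: [15, 32, 4, 16, 38, 2, 3, 49] -> [15, 32, 4, 16] and [38, 2, 3, 49]
  Split: [15, 32, 4, 16] -> [15, 32] and [4, 16]
    Split: [15, 32] -> [15] and [32]
    Merge: [15] + [32] -> [15, 32]
    Split: [4, 16] -> [4] and [16]
    Merge: [4] + [16] -> [4, 16]
  Merge: [15, 32] + [4, 16] -> [4, 15, 16, 32]
  Split: [38, 2, 3, 49] -> [38, 2] and [3, 49]
    Split: [38, 2] -> [38] and [2]
    Merge: [38] + [2] -> [2, 38]
    Split: [3, 49] -> [3] and [49]
    Merge: [3] + [49] -> [3, 49]
  Merge: [2, 38] + [3, 49] -> [2, 3, 38, 49]
Merge: [4, 15, 16, 32] + [2, 3, 38, 49] -> [2, 3, 4, 15, 16, 32, 38, 49]

Final sorted array: [2, 3, 4, 15, 16, 32, 38, 49]

The merge sort proceeds by recursively splitting the array and merging sorted halves.
After all merges, the sorted array is [2, 3, 4, 15, 16, 32, 38, 49].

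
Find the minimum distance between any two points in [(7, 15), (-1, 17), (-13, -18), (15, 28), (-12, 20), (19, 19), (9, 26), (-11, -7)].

Computing all pairwise distances among 8 points:

d((7, 15), (-1, 17)) = 8.2462
d((7, 15), (-13, -18)) = 38.5876
d((7, 15), (15, 28)) = 15.2643
d((7, 15), (-12, 20)) = 19.6469
d((7, 15), (19, 19)) = 12.6491
d((7, 15), (9, 26)) = 11.1803
d((7, 15), (-11, -7)) = 28.4253
d((-1, 17), (-13, -18)) = 37.0
d((-1, 17), (15, 28)) = 19.4165
d((-1, 17), (-12, 20)) = 11.4018
d((-1, 17), (19, 19)) = 20.0998
d((-1, 17), (9, 26)) = 13.4536
d((-1, 17), (-11, -7)) = 26.0
d((-13, -18), (15, 28)) = 53.8516
d((-13, -18), (-12, 20)) = 38.0132
d((-13, -18), (19, 19)) = 48.9183
d((-13, -18), (9, 26)) = 49.1935
d((-13, -18), (-11, -7)) = 11.1803
d((15, 28), (-12, 20)) = 28.1603
d((15, 28), (19, 19)) = 9.8489
d((15, 28), (9, 26)) = 6.3246 <-- minimum
d((15, 28), (-11, -7)) = 43.6005
d((-12, 20), (19, 19)) = 31.0161
d((-12, 20), (9, 26)) = 21.8403
d((-12, 20), (-11, -7)) = 27.0185
d((19, 19), (9, 26)) = 12.2066
d((19, 19), (-11, -7)) = 39.6989
d((9, 26), (-11, -7)) = 38.5876

Closest pair: (15, 28) and (9, 26) with distance 6.3246

The closest pair is (15, 28) and (9, 26) with Euclidean distance 6.3246. For 8 points, brute-force pairwise comparison is shown above. For large n, the divide-and-conquer algorithm (sort by x, recurse on halves, check the dividing strip) achieves O(n log n).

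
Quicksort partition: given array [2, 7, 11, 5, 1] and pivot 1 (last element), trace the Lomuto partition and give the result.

Lomuto partition with pivot = 1:

Initial array: [2, 7, 11, 5, 1]

arr[0]=2 > 1: no swap
arr[1]=7 > 1: no swap
arr[2]=11 > 1: no swap
arr[3]=5 > 1: no swap

Place pivot at position 0: [1, 7, 11, 5, 2]
Pivot position: 0

After partitioning with pivot 1, the array becomes [1, 7, 11, 5, 2]. The pivot is placed at index 0. All elements to the left of the pivot are <= 1, and all elements to the right are > 1.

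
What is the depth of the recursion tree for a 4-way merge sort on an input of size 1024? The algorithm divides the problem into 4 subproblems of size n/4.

For divide and conquer with division factor 4:

Problem sizes at each level:
Level 0: 1024
Level 1: 256
Level 2: 64
Level 3: 16
Level 4: 4
Level 5: 1

The root is level 0 and the size-1 base case is level 5 (the tree spans levels 0 through 5, i.e. 6 levels counting the root), so the depth is the number of divisions: log_4(1024) = 5

The recursion tree depth is log_4(1024) = 5. At each level, the problem size is divided by 4, so it takes 5 divisions to reduce to a base case of size 1. The algorithm makes 4 recursive calls at each level.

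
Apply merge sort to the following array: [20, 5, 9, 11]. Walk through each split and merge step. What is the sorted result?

Merge sort trace:

Split: [20, 5, 9, 11] -> [20, 5] and [9, 11]
  Split: [20, 5] -> [20] and [5]
  Merge: [20] + [5] -> [5, 20]
  Split: [9, 11] -> [9] and [11]
  Merge: [9] + [11] -> [9, 11]
Merge: [5, 20] + [9, 11] -> [5, 9, 11, 20]

Final sorted array: [5, 9, 11, 20]

The merge sort proceeds by recursively splitting the array and merging sorted halves.
After all merges, the sorted array is [5, 9, 11, 20].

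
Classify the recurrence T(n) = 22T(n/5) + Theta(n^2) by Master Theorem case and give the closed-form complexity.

Master Theorem for T(n) = 22T(n/5) + O(n^2):

a = 22, b = 5, c = 2
log_b(a) = log_5(22) = 1.9206

Case 3: c = 2 > log_5(22) = 1.9206
T(n) = O(n^2) = O(n^2)

For T(n) = 22T(n/5) + O(n^2): log_5(22) = 1.9206. This is Case 3 of the Master Theorem (c > log_b(a), work dominated by root), giving O(n^2).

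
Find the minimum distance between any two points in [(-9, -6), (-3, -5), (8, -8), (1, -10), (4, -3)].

Computing all pairwise distances among 5 points:

d((-9, -6), (-3, -5)) = 6.0828 <-- minimum
d((-9, -6), (8, -8)) = 17.1172
d((-9, -6), (1, -10)) = 10.7703
d((-9, -6), (4, -3)) = 13.3417
d((-3, -5), (8, -8)) = 11.4018
d((-3, -5), (1, -10)) = 6.4031
d((-3, -5), (4, -3)) = 7.2801
d((8, -8), (1, -10)) = 7.2801
d((8, -8), (4, -3)) = 6.4031
d((1, -10), (4, -3)) = 7.6158

Closest pair: (-9, -6) and (-3, -5) with distance 6.0828

The closest pair is (-9, -6) and (-3, -5) with Euclidean distance 6.0828. For 5 points, brute-force pairwise comparison is shown above. For large n, the divide-and-conquer algorithm (sort by x, recurse on halves, check the dividing strip) achieves O(n log n).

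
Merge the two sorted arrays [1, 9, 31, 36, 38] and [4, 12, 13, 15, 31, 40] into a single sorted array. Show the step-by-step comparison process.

Merging process:

Compare 1 vs 4: take 1 from left. Merged: [1]
Compare 9 vs 4: take 4 from right. Merged: [1, 4]
Compare 9 vs 12: take 9 from left. Merged: [1, 4, 9]
Compare 31 vs 12: take 12 from right. Merged: [1, 4, 9, 12]
Compare 31 vs 13: take 13 from right. Merged: [1, 4, 9, 12, 13]
Compare 31 vs 15: take 15 from right. Merged: [1, 4, 9, 12, 13, 15]
Compare 31 vs 31: take 31 from left. Merged: [1, 4, 9, 12, 13, 15, 31]
Compare 36 vs 31: take 31 from right. Merged: [1, 4, 9, 12, 13, 15, 31, 31]
Compare 36 vs 40: take 36 from left. Merged: [1, 4, 9, 12, 13, 15, 31, 31, 36]
Compare 38 vs 40: take 38 from left. Merged: [1, 4, 9, 12, 13, 15, 31, 31, 36, 38]
Append remaining from right: [40]. Merged: [1, 4, 9, 12, 13, 15, 31, 31, 36, 38, 40]

Final merged array: [1, 4, 9, 12, 13, 15, 31, 31, 36, 38, 40]
Total comparisons: 10

The merged array is [1, 4, 9, 12, 13, 15, 31, 31, 36, 38, 40], requiring 10 comparisons. The merge step runs in O(n) time where n is the total number of elements.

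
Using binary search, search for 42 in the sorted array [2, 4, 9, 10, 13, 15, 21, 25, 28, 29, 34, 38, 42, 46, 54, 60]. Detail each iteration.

Binary search for 42 in [2, 4, 9, 10, 13, 15, 21, 25, 28, 29, 34, 38, 42, 46, 54, 60]:

lo=0, hi=15, mid=7, arr[mid]=25 -> 25 < 42, search right half
lo=8, hi=15, mid=11, arr[mid]=38 -> 38 < 42, search right half
lo=12, hi=15, mid=13, arr[mid]=46 -> 46 > 42, search left half
lo=12, hi=12, mid=12, arr[mid]=42 -> Found target at index 12!

Binary search finds 42 at index 12 after 4 comparisons. The search repeatedly halves the search space by comparing with the middle element.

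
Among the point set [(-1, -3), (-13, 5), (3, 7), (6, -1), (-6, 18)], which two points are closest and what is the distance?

Computing all pairwise distances among 5 points:

d((-1, -3), (-13, 5)) = 14.4222
d((-1, -3), (3, 7)) = 10.7703
d((-1, -3), (6, -1)) = 7.2801 <-- minimum
d((-1, -3), (-6, 18)) = 21.587
d((-13, 5), (3, 7)) = 16.1245
d((-13, 5), (6, -1)) = 19.9249
d((-13, 5), (-6, 18)) = 14.7648
d((3, 7), (6, -1)) = 8.544
d((3, 7), (-6, 18)) = 14.2127
d((6, -1), (-6, 18)) = 22.4722

Closest pair: (-1, -3) and (6, -1) with distance 7.2801

The closest pair is (-1, -3) and (6, -1) with Euclidean distance 7.2801. For 5 points, brute-force pairwise comparison is shown above. For large n, the divide-and-conquer algorithm (sort by x, recurse on halves, check the dividing strip) achieves O(n log n).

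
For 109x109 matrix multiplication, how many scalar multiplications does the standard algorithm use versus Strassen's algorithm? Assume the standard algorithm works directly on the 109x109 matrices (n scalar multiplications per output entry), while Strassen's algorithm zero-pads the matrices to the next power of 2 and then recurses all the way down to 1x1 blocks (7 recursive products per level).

Matrix multiplication for 109x109 matrices:

Strassen's algorithm requires power-of-2 dimensions. Pad 109x109 to 128x128 (next power of 2).

Standard algorithm: 109^3 = 1295029 multiplications
Strassen's algorithm: 7^(log2(128)) = 7^7 = 823543 multiplications
Savings: 1295029 - 823543 = 471486 multiplications

Standard: 1295029 multiplications (109^3). Strassen: 823543 multiplications (7^7, after padding to 128x128). Strassen reduces 8 recursive multiplications to 7 at each level.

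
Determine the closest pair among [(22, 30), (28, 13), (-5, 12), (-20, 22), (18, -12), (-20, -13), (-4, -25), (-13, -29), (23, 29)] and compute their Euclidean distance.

Computing all pairwise distances among 9 points:

d((22, 30), (28, 13)) = 18.0278
d((22, 30), (-5, 12)) = 32.45
d((22, 30), (-20, 22)) = 42.7551
d((22, 30), (18, -12)) = 42.19
d((22, 30), (-20, -13)) = 60.1082
d((22, 30), (-4, -25)) = 60.8358
d((22, 30), (-13, -29)) = 68.6003
d((22, 30), (23, 29)) = 1.4142 <-- minimum
d((28, 13), (-5, 12)) = 33.0151
d((28, 13), (-20, 22)) = 48.8365
d((28, 13), (18, -12)) = 26.9258
d((28, 13), (-20, -13)) = 54.5894
d((28, 13), (-4, -25)) = 49.679
d((28, 13), (-13, -29)) = 58.6941
d((28, 13), (23, 29)) = 16.7631
d((-5, 12), (-20, 22)) = 18.0278
d((-5, 12), (18, -12)) = 33.2415
d((-5, 12), (-20, -13)) = 29.1548
d((-5, 12), (-4, -25)) = 37.0135
d((-5, 12), (-13, -29)) = 41.7732
d((-5, 12), (23, 29)) = 32.7567
d((-20, 22), (18, -12)) = 50.9902
d((-20, 22), (-20, -13)) = 35.0
d((-20, 22), (-4, -25)) = 49.6488
d((-20, 22), (-13, -29)) = 51.4782
d((-20, 22), (23, 29)) = 43.566
d((18, -12), (-20, -13)) = 38.0132
d((18, -12), (-4, -25)) = 25.5539
d((18, -12), (-13, -29)) = 35.3553
d((18, -12), (23, 29)) = 41.3038
d((-20, -13), (-4, -25)) = 20.0
d((-20, -13), (-13, -29)) = 17.4642
d((-20, -13), (23, 29)) = 60.1082
d((-4, -25), (-13, -29)) = 9.8489
d((-4, -25), (23, 29)) = 60.3738
d((-13, -29), (23, 29)) = 68.2642

Closest pair: (22, 30) and (23, 29) with distance 1.4142

The closest pair is (22, 30) and (23, 29) with Euclidean distance 1.4142. For 9 points, brute-force pairwise comparison is shown above. For large n, the divide-and-conquer algorithm (sort by x, recurse on halves, check the dividing strip) achieves O(n log n).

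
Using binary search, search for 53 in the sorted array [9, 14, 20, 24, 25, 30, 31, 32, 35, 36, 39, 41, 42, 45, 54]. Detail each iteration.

Binary search for 53 in [9, 14, 20, 24, 25, 30, 31, 32, 35, 36, 39, 41, 42, 45, 54]:

lo=0, hi=14, mid=7, arr[mid]=32 -> 32 < 53, search right half
lo=8, hi=14, mid=11, arr[mid]=41 -> 41 < 53, search right half
lo=12, hi=14, mid=13, arr[mid]=45 -> 45 < 53, search right half
lo=14, hi=14, mid=14, arr[mid]=54 -> 54 > 53, search left half
lo=14 > hi=13, target 53 not found

Binary search determines that 53 is not in the array after 4 comparisons. The search space was exhausted without finding the target.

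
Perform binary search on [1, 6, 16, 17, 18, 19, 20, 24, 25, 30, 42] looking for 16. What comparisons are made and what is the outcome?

Binary search for 16 in [1, 6, 16, 17, 18, 19, 20, 24, 25, 30, 42]:

lo=0, hi=10, mid=5, arr[mid]=19 -> 19 > 16, search left half
lo=0, hi=4, mid=2, arr[mid]=16 -> Found target at index 2!

Binary search finds 16 at index 2 after 2 comparisons. The search repeatedly halves the search space by comparing with the middle element.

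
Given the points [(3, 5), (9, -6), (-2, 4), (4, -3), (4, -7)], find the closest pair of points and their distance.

Computing all pairwise distances among 5 points:

d((3, 5), (9, -6)) = 12.53
d((3, 5), (-2, 4)) = 5.099
d((3, 5), (4, -3)) = 8.0623
d((3, 5), (4, -7)) = 12.0416
d((9, -6), (-2, 4)) = 14.8661
d((9, -6), (4, -3)) = 5.831
d((9, -6), (4, -7)) = 5.099
d((-2, 4), (4, -3)) = 9.2195
d((-2, 4), (4, -7)) = 12.53
d((4, -3), (4, -7)) = 4.0 <-- minimum

Closest pair: (4, -3) and (4, -7) with distance 4.0

The closest pair is (4, -3) and (4, -7) with Euclidean distance 4.0. For 5 points, brute-force pairwise comparison is shown above. For large n, the divide-and-conquer algorithm (sort by x, recurse on halves, check the dividing strip) achieves O(n log n).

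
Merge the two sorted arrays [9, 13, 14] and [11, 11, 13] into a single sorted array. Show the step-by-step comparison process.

Merging process:

Compare 9 vs 11: take 9 from left. Merged: [9]
Compare 13 vs 11: take 11 from right. Merged: [9, 11]
Compare 13 vs 11: take 11 from right. Merged: [9, 11, 11]
Compare 13 vs 13: take 13 from left. Merged: [9, 11, 11, 13]
Compare 14 vs 13: take 13 from right. Merged: [9, 11, 11, 13, 13]
Append remaining from left: [14]. Merged: [9, 11, 11, 13, 13, 14]

Final merged array: [9, 11, 11, 13, 13, 14]
Total comparisons: 5

The merged array is [9, 11, 11, 13, 13, 14], requiring 5 comparisons. The merge step runs in O(n) time where n is the total number of elements.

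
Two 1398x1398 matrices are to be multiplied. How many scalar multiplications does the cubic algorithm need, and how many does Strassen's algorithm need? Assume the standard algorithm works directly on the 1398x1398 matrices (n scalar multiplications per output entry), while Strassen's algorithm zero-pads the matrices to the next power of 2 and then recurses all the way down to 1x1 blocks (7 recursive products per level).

Matrix multiplication for 1398x1398 matrices:

Strassen's algorithm requires power-of-2 dimensions. Pad 1398x1398 to 2048x2048 (next power of 2).

Standard algorithm: 1398^3 = 2732256792 multiplications
Strassen's algorithm: 7^(log2(2048)) = 7^11 = 1977326743 multiplications
Savings: 2732256792 - 1977326743 = 754930049 multiplications

Standard: 2732256792 multiplications (1398^3). Strassen: 1977326743 multiplications (7^11, after padding to 2048x2048). Strassen reduces 8 recursive multiplications to 7 at each level.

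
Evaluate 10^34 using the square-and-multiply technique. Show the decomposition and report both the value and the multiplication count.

Computing 10^34 by squaring (build up from 10^1; each line after the first costs one multiplication):

10^1 = 10
10^2 = (10^1)^2 = 10^2 = 100
10^4 = (10^2)^2 = 100^2 = 10000
10^8 = (10^4)^2 = 10000^2 = 100000000
10^16 = (10^8)^2 = 100000000^2 = 10000000000000000
10^17 = 10 * 10^16 = 10 * 10000000000000000 = 100000000000000000
10^34 = (10^17)^2 = 100000000000000000^2 = 10000000000000000000000000000000000

Result: 10000000000000000000000000000000000
Multiplications needed: 6 (6 lines after 10^1)

10^34 = 10000000000000000000000000000000000. Using exponentiation by squaring, this requires 6 multiplications. The key idea: if the exponent is even, square the half-power; if odd, multiply by the base once.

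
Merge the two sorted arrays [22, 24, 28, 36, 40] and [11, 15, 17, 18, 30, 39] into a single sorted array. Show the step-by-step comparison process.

Merging process:

Compare 22 vs 11: take 11 from right. Merged: [11]
Compare 22 vs 15: take 15 from right. Merged: [11, 15]
Compare 22 vs 17: take 17 from right. Merged: [11, 15, 17]
Compare 22 vs 18: take 18 from right. Merged: [11, 15, 17, 18]
Compare 22 vs 30: take 22 from left. Merged: [11, 15, 17, 18, 22]
Compare 24 vs 30: take 24 from left. Merged: [11, 15, 17, 18, 22, 24]
Compare 28 vs 30: take 28 from left. Merged: [11, 15, 17, 18, 22, 24, 28]
Compare 36 vs 30: take 30 from right. Merged: [11, 15, 17, 18, 22, 24, 28, 30]
Compare 36 vs 39: take 36 from left. Merged: [11, 15, 17, 18, 22, 24, 28, 30, 36]
Compare 40 vs 39: take 39 from right. Merged: [11, 15, 17, 18, 22, 24, 28, 30, 36, 39]
Append remaining from left: [40]. Merged: [11, 15, 17, 18, 22, 24, 28, 30, 36, 39, 40]

Final merged array: [11, 15, 17, 18, 22, 24, 28, 30, 36, 39, 40]
Total comparisons: 10

The merged array is [11, 15, 17, 18, 22, 24, 28, 30, 36, 39, 40], requiring 10 comparisons. The merge step runs in O(n) time where n is the total number of elements.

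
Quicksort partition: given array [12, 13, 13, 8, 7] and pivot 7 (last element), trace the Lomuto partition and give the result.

Lomuto partition with pivot = 7:

Initial array: [12, 13, 13, 8, 7]

arr[0]=12 > 7: no swap
arr[1]=13 > 7: no swap
arr[2]=13 > 7: no swap
arr[3]=8 > 7: no swap

Place pivot at position 0: [7, 13, 13, 8, 12]
Pivot position: 0

After partitioning with pivot 7, the array becomes [7, 13, 13, 8, 12]. The pivot is placed at index 0. All elements to the left of the pivot are <= 7, and all elements to the right are > 7.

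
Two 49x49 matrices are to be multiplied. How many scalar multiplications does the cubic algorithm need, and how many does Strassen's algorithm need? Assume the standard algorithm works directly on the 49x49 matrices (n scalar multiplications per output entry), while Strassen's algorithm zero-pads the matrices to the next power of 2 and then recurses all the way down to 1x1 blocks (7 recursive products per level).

Matrix multiplication for 49x49 matrices:

Strassen's algorithm requires power-of-2 dimensions. Pad 49x49 to 64x64 (next power of 2).

Standard algorithm: 49^3 = 117649 multiplications
Strassen's algorithm: 7^(log2(64)) = 7^6 = 117649 multiplications
Savings: 117649 - 117649 = 0 multiplications

Standard: 117649 multiplications (49^3). Strassen: 117649 multiplications (7^6, after padding to 64x64). Strassen reduces 8 recursive multiplications to 7 at each level.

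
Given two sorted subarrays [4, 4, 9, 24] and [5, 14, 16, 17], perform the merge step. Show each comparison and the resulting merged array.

Merging process:

Compare 4 vs 5: take 4 from left. Merged: [4]
Compare 4 vs 5: take 4 from left. Merged: [4, 4]
Compare 9 vs 5: take 5 from right. Merged: [4, 4, 5]
Compare 9 vs 14: take 9 from left. Merged: [4, 4, 5, 9]
Compare 24 vs 14: take 14 from right. Merged: [4, 4, 5, 9, 14]
Compare 24 vs 16: take 16 from right. Merged: [4, 4, 5, 9, 14, 16]
Compare 24 vs 17: take 17 from right. Merged: [4, 4, 5, 9, 14, 16, 17]
Append remaining from left: [24]. Merged: [4, 4, 5, 9, 14, 16, 17, 24]

Final merged array: [4, 4, 5, 9, 14, 16, 17, 24]
Total comparisons: 7

The merged array is [4, 4, 5, 9, 14, 16, 17, 24], requiring 7 comparisons. The merge step runs in O(n) time where n is the total number of elements.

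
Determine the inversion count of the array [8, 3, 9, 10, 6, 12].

Finding inversions in [8, 3, 9, 10, 6, 12]:

(0, 1): arr[0]=8 > arr[1]=3
(0, 4): arr[0]=8 > arr[4]=6
(2, 4): arr[2]=9 > arr[4]=6
(3, 4): arr[3]=10 > arr[4]=6

Total inversions: 4

The array has 4 inversion(s): (0,1), (0,4), (2,4), (3,4). Each pair (i,j) satisfies i < j and arr[i] > arr[j].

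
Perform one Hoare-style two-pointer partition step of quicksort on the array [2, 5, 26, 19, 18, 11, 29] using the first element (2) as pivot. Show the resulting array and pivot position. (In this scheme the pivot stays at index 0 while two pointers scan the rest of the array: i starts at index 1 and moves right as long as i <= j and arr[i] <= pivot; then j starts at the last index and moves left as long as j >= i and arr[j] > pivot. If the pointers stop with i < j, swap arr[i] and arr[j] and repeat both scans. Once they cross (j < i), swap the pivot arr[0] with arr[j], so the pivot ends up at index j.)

Hoare-style two-pointer partition with pivot = 2:

Initial array: [2, 5, 26, 19, 18, 11, 29]

Pointers start at i = 1, j = 6.
i ends at 1, j ends at 0: the pointers have crossed (j < i), so scanning stops.

j = 0, so swapping arr[0] with arr[j] leaves the pivot at position 0: [2, 5, 26, 19, 18, 11, 29]
Pivot position: 0

After partitioning with pivot 2, the array becomes [2, 5, 26, 19, 18, 11, 29]. The pivot is placed at index 0. All elements to the left of the pivot are <= 2, and all elements to the right are > 2.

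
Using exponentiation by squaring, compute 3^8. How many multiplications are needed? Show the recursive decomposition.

Computing 3^8 by squaring (build up from 3^1; each line after the first costs one multiplication):

3^1 = 3
3^2 = (3^1)^2 = 3^2 = 9
3^4 = (3^2)^2 = 9^2 = 81
3^8 = (3^4)^2 = 81^2 = 6561

Result: 6561
Multiplications needed: 3 (3 lines after 3^1)

3^8 = 6561. Using exponentiation by squaring, this requires 3 multiplications. The key idea: if the exponent is even, square the half-power; if odd, multiply by the base once.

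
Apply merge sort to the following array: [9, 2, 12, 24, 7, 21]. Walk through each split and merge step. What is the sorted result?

Merge sort trace:

Split: [9, 2, 12, 24, 7, 21] -> [9, 2, 12] and [24, 7, 21]
  Split: [9, 2, 12] -> [9] and [2, 12]
    Split: [2, 12] -> [2] and [12]
    Merge: [2] + [12] -> [2, 12]
  Merge: [9] + [2, 12] -> [2, 9, 12]
  Split: [24, 7, 21] -> [24] and [7, 21]
    Split: [7, 21] -> [7] and [21]
    Merge: [7] + [21] -> [7, 21]
  Merge: [24] + [7, 21] -> [7, 21, 24]
Merge: [2, 9, 12] + [7, 21, 24] -> [2, 7, 9, 12, 21, 24]

Final sorted array: [2, 7, 9, 12, 21, 24]

The merge sort proceeds by recursively splitting the array and merging sorted halves.
After all merges, the sorted array is [2, 7, 9, 12, 21, 24].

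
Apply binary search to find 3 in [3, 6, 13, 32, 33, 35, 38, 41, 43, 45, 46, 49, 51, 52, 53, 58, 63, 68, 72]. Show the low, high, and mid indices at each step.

Binary search for 3 in [3, 6, 13, 32, 33, 35, 38, 41, 43, 45, 46, 49, 51, 52, 53, 58, 63, 68, 72]:

lo=0, hi=18, mid=9, arr[mid]=45 -> 45 > 3, search left half
lo=0, hi=8, mid=4, arr[mid]=33 -> 33 > 3, search left half
lo=0, hi=3, mid=1, arr[mid]=6 -> 6 > 3, search left half
lo=0, hi=0, mid=0, arr[mid]=3 -> Found target at index 0!

Binary search finds 3 at index 0 after 4 comparisons. The search repeatedly halves the search space by comparing with the middle element.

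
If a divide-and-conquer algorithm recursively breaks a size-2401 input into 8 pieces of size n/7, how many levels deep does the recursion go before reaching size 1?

For divide and conquer with division factor 7:

Problem sizes at each level:
Level 0: 2401
Level 1: 343
Level 2: 49
Level 3: 7
Level 4: 1

The root is level 0 and the size-1 base case is level 4 (the tree spans levels 0 through 4, i.e. 5 levels counting the root), so the depth is the number of divisions: log_7(2401) = 4

The recursion tree depth is log_7(2401) = 4. At each level, the problem size is divided by 7, so it takes 4 divisions to reduce to a base case of size 1. The algorithm makes 8 recursive calls at each level.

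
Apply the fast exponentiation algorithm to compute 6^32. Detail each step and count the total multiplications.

Computing 6^32 by squaring (build up from 6^1; each line after the first costs one multiplication):

6^1 = 6
6^2 = (6^1)^2 = 6^2 = 36
6^4 = (6^2)^2 = 36^2 = 1296
6^8 = (6^4)^2 = 1296^2 = 1679616
6^16 = (6^8)^2 = 1679616^2 = 2821109907456
6^32 = (6^16)^2 = 2821109907456^2 = 7958661109946400884391936

Result: 7958661109946400884391936
Multiplications needed: 5 (5 lines after 6^1)

6^32 = 7958661109946400884391936. Using exponentiation by squaring, this requires 5 multiplications. The key idea: if the exponent is even, square the half-power; if odd, multiply by the base once.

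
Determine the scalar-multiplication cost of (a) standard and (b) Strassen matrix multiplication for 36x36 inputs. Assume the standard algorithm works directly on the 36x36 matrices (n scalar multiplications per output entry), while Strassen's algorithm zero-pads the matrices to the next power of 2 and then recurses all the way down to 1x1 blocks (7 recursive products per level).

Matrix multiplication for 36x36 matrices:

Strassen's algorithm requires power-of-2 dimensions. Pad 36x36 to 64x64 (next power of 2).

Standard algorithm: 36^3 = 46656 multiplications
Strassen's algorithm: 7^(log2(64)) = 7^6 = 117649 multiplications
Difference: 46656 - 117649 = -70993 (Strassen uses MORE here due to padding overhead — for small or just-over-power-of-2 n, padding can outweigh the per-level savings)

Standard: 46656 multiplications (36^3). Strassen: 117649 multiplications (7^6, after padding to 64x64). Strassen reduces 8 recursive multiplications to 7 at each level.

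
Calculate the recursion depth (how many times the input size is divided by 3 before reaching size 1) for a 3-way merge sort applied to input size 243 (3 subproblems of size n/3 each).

For divide and conquer with division factor 3:

Problem sizes at each level:
Level 0: 243
Level 1: 81
Level 2: 27
Level 3: 9
Level 4: 3
Level 5: 1

The root is level 0 and the size-1 base case is level 5 (the tree spans levels 0 through 5, i.e. 6 levels counting the root), so the depth is the number of divisions: log_3(243) = 5

The recursion tree depth is log_3(243) = 5. At each level, the problem size is divided by 3, so it takes 5 divisions to reduce to a base case of size 1. The algorithm makes 3 recursive calls at each level.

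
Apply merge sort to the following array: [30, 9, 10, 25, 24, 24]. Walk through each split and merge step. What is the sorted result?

Merge sort trace:

Split: [30, 9, 10, 25, 24, 24] -> [30, 9, 10] and [25, 24, 24]
  Split: [30, 9, 10] -> [30] and [9, 10]
    Split: [9, 10] -> [9] and [10]
    Merge: [9] + [10] -> [9, 10]
  Merge: [30] + [9, 10] -> [9, 10, 30]
  Split: [25, 24, 24] -> [25] and [24, 24]
    Split: [24, 24] -> [24] and [24]
    Merge: [24] + [24] -> [24, 24]
  Merge: [25] + [24, 24] -> [24, 24, 25]
Merge: [9, 10, 30] + [24, 24, 25] -> [9, 10, 24, 24, 25, 30]

Final sorted array: [9, 10, 24, 24, 25, 30]

The merge sort proceeds by recursively splitting the array and merging sorted halves.
After all merges, the sorted array is [9, 10, 24, 24, 25, 30].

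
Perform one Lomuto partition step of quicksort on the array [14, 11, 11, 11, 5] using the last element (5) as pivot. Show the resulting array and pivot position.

Lomuto partition with pivot = 5:

Initial array: [14, 11, 11, 11, 5]

arr[0]=14 > 5: no swap
arr[1]=11 > 5: no swap
arr[2]=11 > 5: no swap
arr[3]=11 > 5: no swap

Place pivot at position 0: [5, 11, 11, 11, 14]
Pivot position: 0

After partitioning with pivot 5, the array becomes [5, 11, 11, 11, 14]. The pivot is placed at index 0. All elements to the left of the pivot are <= 5, and all elements to the right are > 5.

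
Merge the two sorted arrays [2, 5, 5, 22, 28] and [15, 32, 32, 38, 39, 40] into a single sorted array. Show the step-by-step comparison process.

Merging process:

Compare 2 vs 15: take 2 from left. Merged: [2]
Compare 5 vs 15: take 5 from left. Merged: [2, 5]
Compare 5 vs 15: take 5 from left. Merged: [2, 5, 5]
Compare 22 vs 15: take 15 from right. Merged: [2, 5, 5, 15]
Compare 22 vs 32: take 22 from left. Merged: [2, 5, 5, 15, 22]
Compare 28 vs 32: take 28 from left. Merged: [2, 5, 5, 15, 22, 28]
Append remaining from right: [32, 32, 38, 39, 40]. Merged: [2, 5, 5, 15, 22, 28, 32, 32, 38, 39, 40]

Final merged array: [2, 5, 5, 15, 22, 28, 32, 32, 38, 39, 40]
Total comparisons: 6

The merged array is [2, 5, 5, 15, 22, 28, 32, 32, 38, 39, 40], requiring 6 comparisons. The merge step runs in O(n) time where n is the total number of elements.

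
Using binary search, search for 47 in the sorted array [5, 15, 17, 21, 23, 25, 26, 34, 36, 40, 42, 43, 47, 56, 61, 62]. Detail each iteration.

Binary search for 47 in [5, 15, 17, 21, 23, 25, 26, 34, 36, 40, 42, 43, 47, 56, 61, 62]:

lo=0, hi=15, mid=7, arr[mid]=34 -> 34 < 47, search right half
lo=8, hi=15, mid=11, arr[mid]=43 -> 43 < 47, search right half
lo=12, hi=15, mid=13, arr[mid]=56 -> 56 > 47, search left half
lo=12, hi=12, mid=12, arr[mid]=47 -> Found target at index 12!

Binary search finds 47 at index 12 after 4 comparisons. The search repeatedly halves the search space by comparing with the middle element.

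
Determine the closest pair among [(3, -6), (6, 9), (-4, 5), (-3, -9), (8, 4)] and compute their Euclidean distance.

Computing all pairwise distances among 5 points:

d((3, -6), (6, 9)) = 15.2971
d((3, -6), (-4, 5)) = 13.0384
d((3, -6), (-3, -9)) = 6.7082
d((3, -6), (8, 4)) = 11.1803
d((6, 9), (-4, 5)) = 10.7703
d((6, 9), (-3, -9)) = 20.1246
d((6, 9), (8, 4)) = 5.3852 <-- minimum
d((-4, 5), (-3, -9)) = 14.0357
d((-4, 5), (8, 4)) = 12.0416
d((-3, -9), (8, 4)) = 17.0294

Closest pair: (6, 9) and (8, 4) with distance 5.3852

The closest pair is (6, 9) and (8, 4) with Euclidean distance 5.3852. For 5 points, brute-force pairwise comparison is shown above. For large n, the divide-and-conquer algorithm (sort by x, recurse on halves, check the dividing strip) achieves O(n log n).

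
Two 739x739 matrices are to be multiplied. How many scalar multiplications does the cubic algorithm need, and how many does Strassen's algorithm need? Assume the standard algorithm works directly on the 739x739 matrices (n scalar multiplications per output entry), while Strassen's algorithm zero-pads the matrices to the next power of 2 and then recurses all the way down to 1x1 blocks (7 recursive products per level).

Matrix multiplication for 739x739 matrices:

Strassen's algorithm requires power-of-2 dimensions. Pad 739x739 to 1024x1024 (next power of 2).

Standard algorithm: 739^3 = 403583419 multiplications
Strassen's algorithm: 7^(log2(1024)) = 7^10 = 282475249 multiplications
Savings: 403583419 - 282475249 = 121108170 multiplications

Standard: 403583419 multiplications (739^3). Strassen: 282475249 multiplications (7^10, after padding to 1024x1024). Strassen reduces 8 recursive multiplications to 7 at each level.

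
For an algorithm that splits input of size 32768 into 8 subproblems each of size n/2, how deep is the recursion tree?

For divide and conquer with division factor 2:

Problem sizes at each level:
Level 0: 32768
Level 1: 16384
Level 2: 8192
Level 3: 4096
Level 4: 2048
Level 5: 1024
Level 6: 512
Level 7: 256
Level 8: 128
Level 9: 64
Level 10: 32
Level 11: 16
Level 12: 8
Level 13: 4
Level 14: 2
Level 15: 1

The root is level 0 and the size-1 base case is level 15 (the tree spans levels 0 through 15, i.e. 16 levels counting the root), so the depth is the number of divisions: log_2(32768) = 15

The recursion tree depth is log_2(32768) = 15. At each level, the problem size is divided by 2, so it takes 15 divisions to reduce to a base case of size 1. The algorithm makes 8 recursive calls at each level.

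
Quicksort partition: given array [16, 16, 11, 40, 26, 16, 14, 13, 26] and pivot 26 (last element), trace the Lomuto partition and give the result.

Lomuto partition with pivot = 26:

Initial array: [16, 16, 11, 40, 26, 16, 14, 13, 26]

arr[0]=16 <= 26: swap with position 0, array becomes [16, 16, 11, 40, 26, 16, 14, 13, 26]
arr[1]=16 <= 26: swap with position 1, array becomes [16, 16, 11, 40, 26, 16, 14, 13, 26]
arr[2]=11 <= 26: swap with position 2, array becomes [16, 16, 11, 40, 26, 16, 14, 13, 26]
arr[3]=40 > 26: no swap
arr[4]=26 <= 26: swap with position 3, array becomes [16, 16, 11, 26, 40, 16, 14, 13, 26]
arr[5]=16 <= 26: swap with position 4, array becomes [16, 16, 11, 26, 16, 40, 14, 13, 26]
arr[6]=14 <= 26: swap with position 5, array becomes [16, 16, 11, 26, 16, 14, 40, 13, 26]
arr[7]=13 <= 26: swap with position 6, array becomes [16, 16, 11, 26, 16, 14, 13, 40, 26]

Place pivot at position 7: [16, 16, 11, 26, 16, 14, 13, 26, 40]
Pivot position: 7

After partitioning with pivot 26, the array becomes [16, 16, 11, 26, 16, 14, 13, 26, 40]. The pivot is placed at index 7. All elements to the left of the pivot are <= 26, and all elements to the right are > 26.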